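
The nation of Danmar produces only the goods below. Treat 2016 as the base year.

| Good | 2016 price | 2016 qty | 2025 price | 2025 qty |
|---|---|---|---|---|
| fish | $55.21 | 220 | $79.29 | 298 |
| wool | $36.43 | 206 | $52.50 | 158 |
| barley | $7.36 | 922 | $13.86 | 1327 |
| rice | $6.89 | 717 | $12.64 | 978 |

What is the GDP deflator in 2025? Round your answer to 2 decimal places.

Nominal GDP 2025 = 79.29·298 + 52.50·158 + 13.86·1327 + 12.64·978 = 62677.56.
Real GDP 2025 (at 2016 prices) = 55.21·298 + 36.43·158 + 7.36·1327 + 6.89·978 = 38713.66.
Deflator = Nominal/Real × 100 = 62677.56/38713.66 × 100 = 161.900.

161.90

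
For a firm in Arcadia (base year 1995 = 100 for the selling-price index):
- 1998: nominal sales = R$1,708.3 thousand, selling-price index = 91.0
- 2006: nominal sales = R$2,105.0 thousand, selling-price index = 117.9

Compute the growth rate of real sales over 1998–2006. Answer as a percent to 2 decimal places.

-4.89%

Real sales 1998 = 1708.3 / 0.910 = 1877.25.
Real sales 2006 = 2105.0 / 1.179 = 1785.41.
Real growth = 1785.41 / 1877.25 − 1 = -0.0489.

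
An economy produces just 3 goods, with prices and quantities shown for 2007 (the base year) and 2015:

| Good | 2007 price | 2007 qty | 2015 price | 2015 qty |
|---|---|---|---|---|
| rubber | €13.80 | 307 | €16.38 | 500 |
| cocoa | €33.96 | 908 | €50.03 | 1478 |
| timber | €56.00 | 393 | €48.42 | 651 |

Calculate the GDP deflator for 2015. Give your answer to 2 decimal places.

Nominal GDP 2015 = 16.38·500 + 50.03·1478 + 48.42·651 = 113655.76.
Real GDP 2015 (at 2007 prices) = 13.80·500 + 33.96·1478 + 56.00·651 = 93548.88.
Deflator = Nominal/Real × 100 = 113655.76/93548.88 × 100 = 121.493.

121.49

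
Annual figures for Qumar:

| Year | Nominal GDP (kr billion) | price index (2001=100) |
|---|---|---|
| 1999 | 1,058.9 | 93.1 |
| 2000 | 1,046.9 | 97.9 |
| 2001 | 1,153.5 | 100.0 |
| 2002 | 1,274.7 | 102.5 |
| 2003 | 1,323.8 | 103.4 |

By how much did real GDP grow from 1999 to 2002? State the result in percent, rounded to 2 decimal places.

9.34%

Real GDP 1999 = 1058.9/0.931 = 1137.38.
Real GDP 2002 = 1274.7/1.025 = 1243.61.
Change = 1243.61/1137.38 − 1 = 0.0934.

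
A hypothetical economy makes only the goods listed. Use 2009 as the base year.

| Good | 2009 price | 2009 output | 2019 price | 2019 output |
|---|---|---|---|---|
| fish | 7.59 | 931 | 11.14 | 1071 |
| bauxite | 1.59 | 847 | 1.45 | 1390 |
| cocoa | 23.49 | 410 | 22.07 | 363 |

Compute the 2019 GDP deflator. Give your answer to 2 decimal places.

116.39

Nominal GDP 2019 = 11.14·1071 + 1.45·1390 + 22.07·363 = 21957.85.
Real GDP 2019 (at 2009 prices) = 7.59·1071 + 1.59·1390 + 23.49·363 = 18865.86.
Deflator = Nominal/Real × 100 = 21957.85/18865.86 × 100 = 116.389.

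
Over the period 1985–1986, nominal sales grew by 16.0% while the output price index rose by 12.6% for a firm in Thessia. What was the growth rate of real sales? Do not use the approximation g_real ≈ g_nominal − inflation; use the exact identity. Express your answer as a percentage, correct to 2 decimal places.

(1 + g_nom) = (1 + g_real)(1 + π), so g_real = 1.1600 / 1.1260 − 1 = 0.03020.

3.02%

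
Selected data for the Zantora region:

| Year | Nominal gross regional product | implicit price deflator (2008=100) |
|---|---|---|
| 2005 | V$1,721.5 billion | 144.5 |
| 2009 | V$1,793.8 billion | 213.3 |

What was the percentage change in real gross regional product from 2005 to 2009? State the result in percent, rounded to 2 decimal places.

-29.41%

Deflate each year: 2005 → 1721.5/1.445 = 1191.35; 2009 → 1793.8/2.133 = 840.98.
So real gross regional product changed by 840.98/1191.35 − 1 = -0.2941, i.e. -29.41%.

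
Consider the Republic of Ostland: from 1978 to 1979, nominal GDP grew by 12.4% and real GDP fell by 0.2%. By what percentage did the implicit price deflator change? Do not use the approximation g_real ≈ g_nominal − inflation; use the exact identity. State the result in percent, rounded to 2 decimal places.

(1 + g_nom) = (1 + g_real)(1 + π), so π = 1.1240 / 0.9980 − 1 = 0.12625.

12.63%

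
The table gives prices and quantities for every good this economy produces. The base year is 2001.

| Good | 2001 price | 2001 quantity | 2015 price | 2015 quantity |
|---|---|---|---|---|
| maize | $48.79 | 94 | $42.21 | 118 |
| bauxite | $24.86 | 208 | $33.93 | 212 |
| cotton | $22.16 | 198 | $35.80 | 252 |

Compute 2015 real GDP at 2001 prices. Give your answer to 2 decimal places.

$16611.86

Real GDP 2015 = Σ (p_2001 × q_2015) = 48.79·118 + 24.86·212 + 22.16·252 = 16611.86.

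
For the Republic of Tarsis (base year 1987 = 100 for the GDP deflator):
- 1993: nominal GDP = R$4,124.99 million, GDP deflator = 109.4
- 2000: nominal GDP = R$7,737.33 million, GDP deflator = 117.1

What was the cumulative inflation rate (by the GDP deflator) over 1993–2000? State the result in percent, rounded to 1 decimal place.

Price-level change = 117.1 / 109.4 − 1 = 0.0704.

7.0%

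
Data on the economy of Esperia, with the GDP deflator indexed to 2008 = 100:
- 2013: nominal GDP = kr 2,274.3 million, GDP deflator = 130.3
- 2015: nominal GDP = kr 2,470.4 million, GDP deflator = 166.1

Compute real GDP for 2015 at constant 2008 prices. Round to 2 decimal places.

kr 1,487.30 million

Real GDP = Nominal / (GDP deflator/100) = 2470.4 / 1.661 = 1487.30.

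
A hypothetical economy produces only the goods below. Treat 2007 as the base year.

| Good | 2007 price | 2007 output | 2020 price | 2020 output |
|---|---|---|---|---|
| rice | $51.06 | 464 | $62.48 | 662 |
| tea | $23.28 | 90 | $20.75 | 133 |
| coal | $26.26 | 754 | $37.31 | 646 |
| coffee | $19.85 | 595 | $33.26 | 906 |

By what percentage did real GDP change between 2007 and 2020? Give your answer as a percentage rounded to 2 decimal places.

Real GDP 2007 = Nominal GDP 2007 = 51.06·464 + 23.28·90 + 26.26·754 + 19.85·595 = 57397.83.
Real GDP 2020 (at 2007 prices) = 51.06·662 + 23.28·133 + 26.26·646 + 19.85·906 = 71846.02.
Real growth = 71846.02/57397.83 − 1 = 0.2517.

25.17%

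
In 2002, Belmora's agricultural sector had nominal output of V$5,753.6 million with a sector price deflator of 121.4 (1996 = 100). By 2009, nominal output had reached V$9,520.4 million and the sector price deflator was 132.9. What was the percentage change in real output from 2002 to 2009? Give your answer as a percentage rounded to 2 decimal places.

Deflate each year: 2002 → 5753.6/1.214 = 4739.37; 2009 → 9520.4/1.329 = 7163.58.
So real output changed by 7163.58/4739.37 − 1 = 0.5115, i.e. 51.15%.

51.15%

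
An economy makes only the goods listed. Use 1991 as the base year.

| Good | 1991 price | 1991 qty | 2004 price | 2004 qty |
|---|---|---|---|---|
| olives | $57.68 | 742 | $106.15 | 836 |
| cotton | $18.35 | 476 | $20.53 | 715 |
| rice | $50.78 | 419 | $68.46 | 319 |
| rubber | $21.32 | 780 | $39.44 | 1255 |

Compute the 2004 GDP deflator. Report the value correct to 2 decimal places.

167.56

Nominal GDP 2004 = 106.15·836 + 20.53·715 + 68.46·319 + 39.44·1255 = 174756.29.
Real GDP 2004 (at 1991 prices) = 57.68·836 + 18.35·715 + 50.78·319 + 21.32·1255 = 104296.15.
Deflator = Nominal/Real × 100 = 174756.29/104296.15 × 100 = 167.558.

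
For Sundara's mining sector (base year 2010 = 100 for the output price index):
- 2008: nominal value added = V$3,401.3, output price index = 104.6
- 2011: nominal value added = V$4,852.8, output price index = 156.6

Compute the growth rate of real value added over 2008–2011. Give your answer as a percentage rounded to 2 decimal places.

-4.70%

Deflate each year: 2008 → 3401.3/1.046 = 3251.72; 2011 → 4852.8/1.566 = 3098.85.
So real value added changed by 3098.85/3251.72 − 1 = -0.0470, i.e. -4.70%.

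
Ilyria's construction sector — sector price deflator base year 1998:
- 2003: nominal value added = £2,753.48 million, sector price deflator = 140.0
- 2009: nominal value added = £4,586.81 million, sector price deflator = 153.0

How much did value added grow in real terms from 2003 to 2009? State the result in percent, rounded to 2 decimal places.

Real value added 2003 = 2753.48 / 1.400 = 1966.77.
Real value added 2009 = 4586.81 / 1.530 = 2997.92.
Real growth = 2997.92 / 1966.77 − 1 = 0.5243.

52.43%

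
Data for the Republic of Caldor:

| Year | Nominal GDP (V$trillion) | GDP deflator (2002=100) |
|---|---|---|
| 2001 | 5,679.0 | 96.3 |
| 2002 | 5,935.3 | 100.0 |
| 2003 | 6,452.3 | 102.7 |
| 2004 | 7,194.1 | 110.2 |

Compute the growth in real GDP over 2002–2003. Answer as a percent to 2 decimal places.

Real GDP 2002 = 5935.3/1.000 = 5935.30.
Real GDP 2003 = 6452.3/1.027 = 6282.67.
Change = 6282.67/5935.30 − 1 = 0.0585.

5.85%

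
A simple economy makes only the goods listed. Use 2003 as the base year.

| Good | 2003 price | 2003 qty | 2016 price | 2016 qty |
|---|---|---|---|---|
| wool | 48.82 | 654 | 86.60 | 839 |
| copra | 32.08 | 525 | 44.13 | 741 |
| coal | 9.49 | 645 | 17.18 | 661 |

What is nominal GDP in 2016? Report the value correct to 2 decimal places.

Nominal GDP 2016 = Σ (p_2016 × q_2016) = 86.60·839 + 44.13·741 + 17.18·661 = 116713.71.

116713.71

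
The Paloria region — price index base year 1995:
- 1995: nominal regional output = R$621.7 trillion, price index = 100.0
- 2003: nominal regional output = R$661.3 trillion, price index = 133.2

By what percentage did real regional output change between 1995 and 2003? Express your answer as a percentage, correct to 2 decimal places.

-20.14%

Real regional output 1995 = 621.7 / 1.000 = 621.70.
Real regional output 2003 = 661.3 / 1.332 = 496.47.
Real growth = 496.47 / 621.70 − 1 = -0.2014.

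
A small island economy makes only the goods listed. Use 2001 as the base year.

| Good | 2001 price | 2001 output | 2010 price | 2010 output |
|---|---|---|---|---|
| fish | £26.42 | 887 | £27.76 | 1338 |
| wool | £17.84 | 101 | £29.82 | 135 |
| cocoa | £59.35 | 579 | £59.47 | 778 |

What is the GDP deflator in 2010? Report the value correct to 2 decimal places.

Nominal GDP 2010 = 27.76·1338 + 29.82·135 + 59.47·778 = 87436.24.
Real GDP 2010 (at 2001 prices) = 26.42·1338 + 17.84·135 + 59.35·778 = 83932.66.
Deflator = Nominal/Real × 100 = 87436.24/83932.66 × 100 = 104.174.

104.17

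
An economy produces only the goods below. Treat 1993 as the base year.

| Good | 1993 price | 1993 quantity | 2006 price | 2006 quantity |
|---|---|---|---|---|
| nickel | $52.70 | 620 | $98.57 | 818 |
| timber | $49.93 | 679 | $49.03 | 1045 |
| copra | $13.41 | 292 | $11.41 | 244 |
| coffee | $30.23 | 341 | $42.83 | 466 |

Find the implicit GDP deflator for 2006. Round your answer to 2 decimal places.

Nominal GDP 2006 = 98.57·818 + 49.03·1045 + 11.41·244 + 42.83·466 = 154609.43.
Real GDP 2006 (at 1993 prices) = 52.70·818 + 49.93·1045 + 13.41·244 + 30.23·466 = 112644.67.
Deflator = Nominal/Real × 100 = 154609.43/112644.67 × 100 = 137.254.

137.25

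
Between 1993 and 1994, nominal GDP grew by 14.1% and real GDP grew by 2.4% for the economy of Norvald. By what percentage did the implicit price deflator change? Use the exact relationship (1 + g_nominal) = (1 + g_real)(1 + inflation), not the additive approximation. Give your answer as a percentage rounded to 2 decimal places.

11.43%

(1 + g_nom) = (1 + g_real)(1 + π), so π = 1.1410 / 1.0240 − 1 = 0.11426.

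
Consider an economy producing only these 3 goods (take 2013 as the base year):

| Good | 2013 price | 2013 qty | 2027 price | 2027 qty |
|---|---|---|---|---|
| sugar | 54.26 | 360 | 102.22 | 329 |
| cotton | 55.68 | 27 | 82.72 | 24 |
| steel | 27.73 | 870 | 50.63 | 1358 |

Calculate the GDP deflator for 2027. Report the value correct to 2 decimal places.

Nominal GDP 2027 = 102.22·329 + 82.72·24 + 50.63·1358 = 104371.20.
Real GDP 2027 (at 2013 prices) = 54.26·329 + 55.68·24 + 27.73·1358 = 56845.20.
Deflator = Nominal/Real × 100 = 104371.20/56845.20 × 100 = 183.606.

183.61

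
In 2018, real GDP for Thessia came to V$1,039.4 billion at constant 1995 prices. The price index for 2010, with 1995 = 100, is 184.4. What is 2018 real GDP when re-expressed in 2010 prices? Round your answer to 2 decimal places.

Real GDP in 2010 prices = Real GDP in 1995 prices × (P_2010/P_1995) = 1039.4 × 1.844 = 1916.65.

V$1,916.65 billion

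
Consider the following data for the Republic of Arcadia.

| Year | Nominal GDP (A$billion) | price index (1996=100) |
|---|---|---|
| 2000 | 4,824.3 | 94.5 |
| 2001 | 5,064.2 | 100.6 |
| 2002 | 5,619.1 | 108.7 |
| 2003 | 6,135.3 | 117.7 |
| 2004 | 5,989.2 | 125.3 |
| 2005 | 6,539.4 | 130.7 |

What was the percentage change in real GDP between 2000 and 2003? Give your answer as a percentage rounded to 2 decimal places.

Real GDP 2000 = 4824.3/0.945 = 5105.08.
Real GDP 2003 = 6135.3/1.177 = 5212.66.
Change = 5212.66/5105.08 − 1 = 0.0211.

2.11%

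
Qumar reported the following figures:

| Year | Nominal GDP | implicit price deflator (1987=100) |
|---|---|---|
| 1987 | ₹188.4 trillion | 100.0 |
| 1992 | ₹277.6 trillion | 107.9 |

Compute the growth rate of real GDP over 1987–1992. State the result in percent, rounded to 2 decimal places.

Deflate each year: 1987 → 188.4/1.000 = 188.40; 1992 → 277.6/1.079 = 257.28.
So real GDP changed by 257.28/188.40 − 1 = 0.3656, i.e. 36.56%.

36.56%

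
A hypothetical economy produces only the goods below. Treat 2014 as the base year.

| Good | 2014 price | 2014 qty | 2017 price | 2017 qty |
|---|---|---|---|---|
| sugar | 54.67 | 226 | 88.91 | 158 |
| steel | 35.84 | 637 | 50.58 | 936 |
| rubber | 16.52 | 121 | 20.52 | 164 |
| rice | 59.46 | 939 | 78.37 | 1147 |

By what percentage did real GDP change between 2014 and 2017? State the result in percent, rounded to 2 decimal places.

21.58%

Real GDP 2014 = Nominal GDP 2014 = 54.67·226 + 35.84·637 + 16.52·121 + 59.46·939 = 93017.36.
Real GDP 2017 (at 2014 prices) = 54.67·158 + 35.84·936 + 16.52·164 + 59.46·1147 = 113094.00.
Real growth = 113094.00/93017.36 − 1 = 0.2158.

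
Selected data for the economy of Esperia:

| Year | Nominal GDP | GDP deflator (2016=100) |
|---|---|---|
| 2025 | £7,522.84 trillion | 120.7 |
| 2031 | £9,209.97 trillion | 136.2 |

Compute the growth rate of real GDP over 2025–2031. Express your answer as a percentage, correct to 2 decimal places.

8.49%

Deflate each year: 2025 → 7522.84/1.207 = 6232.68; 2031 → 9209.97/1.362 = 6762.09.
So real GDP changed by 6762.09/6232.68 − 1 = 0.0849, i.e. 8.49%.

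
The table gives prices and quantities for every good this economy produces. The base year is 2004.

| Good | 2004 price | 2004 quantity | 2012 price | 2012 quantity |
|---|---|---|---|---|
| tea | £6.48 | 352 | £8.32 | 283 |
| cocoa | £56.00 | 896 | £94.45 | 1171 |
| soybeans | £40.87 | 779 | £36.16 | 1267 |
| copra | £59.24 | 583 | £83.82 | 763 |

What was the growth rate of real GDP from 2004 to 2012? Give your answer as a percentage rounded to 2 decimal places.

Real GDP 2004 = Nominal GDP 2004 = 6.48·352 + 56.00·896 + 40.87·779 + 59.24·583 = 118831.61.
Real GDP 2012 (at 2004 prices) = 6.48·283 + 56.00·1171 + 40.87·1267 + 59.24·763 = 164392.25.
Real growth = 164392.25/118831.61 − 1 = 0.3834.

38.34%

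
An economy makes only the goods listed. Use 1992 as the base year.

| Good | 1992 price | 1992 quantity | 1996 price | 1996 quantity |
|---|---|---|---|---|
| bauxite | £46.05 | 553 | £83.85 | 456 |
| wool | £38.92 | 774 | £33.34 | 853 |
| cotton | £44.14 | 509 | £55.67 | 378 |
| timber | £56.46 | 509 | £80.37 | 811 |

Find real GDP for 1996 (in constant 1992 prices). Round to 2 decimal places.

£116671.54

Real GDP 1996 = Σ (p_1992 × q_1996) = 46.05·456 + 38.92·853 + 44.14·378 + 56.46·811 = 116671.54.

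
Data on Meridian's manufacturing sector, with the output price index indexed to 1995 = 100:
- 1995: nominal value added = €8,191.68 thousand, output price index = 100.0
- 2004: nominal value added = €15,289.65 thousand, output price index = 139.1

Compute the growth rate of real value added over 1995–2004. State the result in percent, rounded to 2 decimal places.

Deflate each year: 1995 → 8191.68/1.000 = 8191.68; 2004 → 15289.65/1.391 = 10991.84.
So real value added changed by 10991.84/8191.68 − 1 = 0.3418, i.e. 34.18%.

34.18%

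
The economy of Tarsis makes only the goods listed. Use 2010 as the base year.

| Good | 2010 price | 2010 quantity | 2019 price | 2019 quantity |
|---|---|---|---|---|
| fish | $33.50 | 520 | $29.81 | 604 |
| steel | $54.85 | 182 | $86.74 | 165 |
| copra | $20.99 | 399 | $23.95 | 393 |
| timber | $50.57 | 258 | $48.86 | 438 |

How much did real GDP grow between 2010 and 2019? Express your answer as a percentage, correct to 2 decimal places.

Real GDP 2010 = Nominal GDP 2010 = 33.50·520 + 54.85·182 + 20.99·399 + 50.57·258 = 48824.77.
Real GDP 2019 (at 2010 prices) = 33.50·604 + 54.85·165 + 20.99·393 + 50.57·438 = 59682.98.
Real growth = 59682.98/48824.77 − 1 = 0.2224.

22.24%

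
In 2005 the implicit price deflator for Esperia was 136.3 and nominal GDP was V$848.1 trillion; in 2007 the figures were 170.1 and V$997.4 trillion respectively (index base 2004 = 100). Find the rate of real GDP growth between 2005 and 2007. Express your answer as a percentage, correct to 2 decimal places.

-5.76%

Real GDP 2005 = 848.1 / 1.363 = 622.23.
Real GDP 2007 = 997.4 / 1.701 = 586.36.
Real growth = 586.36 / 622.23 − 1 = -0.0576.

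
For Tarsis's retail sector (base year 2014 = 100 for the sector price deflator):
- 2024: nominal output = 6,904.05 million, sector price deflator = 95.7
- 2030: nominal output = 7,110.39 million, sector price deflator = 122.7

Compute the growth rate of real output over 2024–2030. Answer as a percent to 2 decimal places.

-19.67%

Deflate each year: 2024 → 6904.05/0.957 = 7214.26; 2030 → 7110.39/1.227 = 5794.94.
So real output changed by 5794.94/7214.26 − 1 = -0.1967, i.e. -19.67%.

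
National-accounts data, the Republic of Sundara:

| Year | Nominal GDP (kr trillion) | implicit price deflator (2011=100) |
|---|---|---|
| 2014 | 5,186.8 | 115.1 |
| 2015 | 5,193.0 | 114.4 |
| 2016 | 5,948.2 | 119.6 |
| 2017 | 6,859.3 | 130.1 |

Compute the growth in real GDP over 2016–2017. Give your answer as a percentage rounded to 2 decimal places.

Real GDP 2016 = 5948.2/1.196 = 4973.41.
Real GDP 2017 = 6859.3/1.301 = 5272.33.
Change = 5272.33/4973.41 − 1 = 0.0601.

6.01%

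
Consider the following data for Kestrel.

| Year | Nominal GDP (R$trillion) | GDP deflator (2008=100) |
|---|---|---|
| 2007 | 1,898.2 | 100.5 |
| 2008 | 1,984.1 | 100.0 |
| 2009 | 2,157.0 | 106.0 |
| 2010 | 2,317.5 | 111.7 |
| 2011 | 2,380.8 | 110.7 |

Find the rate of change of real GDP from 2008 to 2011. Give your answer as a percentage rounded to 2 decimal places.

Real GDP 2008 = 1984.1/1.000 = 1984.10.
Real GDP 2011 = 2380.8/1.107 = 2150.68.
Change = 2150.68/1984.10 − 1 = 0.0840.

8.40%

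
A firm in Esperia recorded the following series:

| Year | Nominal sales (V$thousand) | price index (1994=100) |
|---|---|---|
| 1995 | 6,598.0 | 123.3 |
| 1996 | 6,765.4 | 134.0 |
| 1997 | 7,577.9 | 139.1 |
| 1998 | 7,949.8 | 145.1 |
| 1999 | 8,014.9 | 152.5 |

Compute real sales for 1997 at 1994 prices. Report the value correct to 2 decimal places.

V$5,447.81 thousand

Real sales 1997 = 7577.9 / 1.391 = 5447.81.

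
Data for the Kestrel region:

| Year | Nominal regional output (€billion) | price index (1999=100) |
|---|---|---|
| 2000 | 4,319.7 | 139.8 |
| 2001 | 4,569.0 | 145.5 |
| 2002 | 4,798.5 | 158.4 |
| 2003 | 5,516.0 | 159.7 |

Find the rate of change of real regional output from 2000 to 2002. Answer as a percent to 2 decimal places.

Real regional output 2000 = 4319.7/1.398 = 3089.91.
Real regional output 2002 = 4798.5/1.584 = 3029.36.
Change = 3029.36/3089.91 − 1 = -0.0196.

-1.96%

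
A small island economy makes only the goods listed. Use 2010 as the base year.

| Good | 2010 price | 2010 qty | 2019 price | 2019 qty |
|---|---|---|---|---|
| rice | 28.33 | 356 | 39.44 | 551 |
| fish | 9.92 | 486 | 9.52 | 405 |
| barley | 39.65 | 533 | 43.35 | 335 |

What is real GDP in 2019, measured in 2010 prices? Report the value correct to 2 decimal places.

32910.18

Real GDP 2019 = Σ (p_2010 × q_2019) = 28.33·551 + 9.92·405 + 39.65·335 = 32910.18.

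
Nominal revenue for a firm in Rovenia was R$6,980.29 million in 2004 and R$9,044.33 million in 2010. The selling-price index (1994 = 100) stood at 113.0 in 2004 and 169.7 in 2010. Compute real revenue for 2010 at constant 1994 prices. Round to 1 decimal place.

Real revenue = Nominal / (selling-price index/100) = 9044.33 / 1.697 = 5329.60.

R$5,329.6 million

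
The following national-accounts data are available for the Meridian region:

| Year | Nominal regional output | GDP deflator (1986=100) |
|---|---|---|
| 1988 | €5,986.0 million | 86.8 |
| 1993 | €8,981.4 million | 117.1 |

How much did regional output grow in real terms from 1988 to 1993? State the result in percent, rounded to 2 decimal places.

Deflate each year: 1988 → 5986.0/0.868 = 6896.31; 1993 → 8981.4/1.171 = 7669.85.
So real regional output changed by 7669.85/6896.31 − 1 = 0.1122, i.e. 11.22%.

11.22%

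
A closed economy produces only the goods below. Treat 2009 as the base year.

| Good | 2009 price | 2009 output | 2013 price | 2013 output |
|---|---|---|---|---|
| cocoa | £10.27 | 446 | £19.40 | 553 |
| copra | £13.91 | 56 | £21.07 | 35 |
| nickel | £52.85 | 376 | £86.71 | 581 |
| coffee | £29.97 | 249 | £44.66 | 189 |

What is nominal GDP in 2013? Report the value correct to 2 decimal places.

Nominal GDP 2013 = Σ (p_2013 × q_2013) = 19.40·553 + 21.07·35 + 86.71·581 + 44.66·189 = 70284.90.

£70284.90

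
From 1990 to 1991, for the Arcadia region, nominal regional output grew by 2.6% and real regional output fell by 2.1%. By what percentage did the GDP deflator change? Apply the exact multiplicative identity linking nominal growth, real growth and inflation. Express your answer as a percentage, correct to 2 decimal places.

(1 + g_nom) = (1 + g_real)(1 + π), so π = 1.0260 / 0.9790 − 1 = 0.04801.

4.80%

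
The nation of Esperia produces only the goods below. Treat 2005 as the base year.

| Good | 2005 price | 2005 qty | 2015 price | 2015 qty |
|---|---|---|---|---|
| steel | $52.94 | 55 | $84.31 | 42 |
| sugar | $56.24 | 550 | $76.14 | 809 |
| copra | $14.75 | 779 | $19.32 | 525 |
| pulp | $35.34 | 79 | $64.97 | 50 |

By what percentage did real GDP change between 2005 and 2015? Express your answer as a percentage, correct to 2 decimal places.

Real GDP 2005 = Nominal GDP 2005 = 52.94·55 + 56.24·550 + 14.75·779 + 35.34·79 = 48125.81.
Real GDP 2015 (at 2005 prices) = 52.94·42 + 56.24·809 + 14.75·525 + 35.34·50 = 57232.39.
Real growth = 57232.39/48125.81 − 1 = 0.1892.

18.92%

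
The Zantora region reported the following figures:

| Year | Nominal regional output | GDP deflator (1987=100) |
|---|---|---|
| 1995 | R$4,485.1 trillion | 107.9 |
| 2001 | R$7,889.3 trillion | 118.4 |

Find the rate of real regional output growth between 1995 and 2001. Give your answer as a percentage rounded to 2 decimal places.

60.30%

Real regional output 1995 = 4485.1 / 1.079 = 4156.72.
Real regional output 2001 = 7889.3 / 1.184 = 6663.26.
Real growth = 6663.26 / 4156.72 − 1 = 0.6030.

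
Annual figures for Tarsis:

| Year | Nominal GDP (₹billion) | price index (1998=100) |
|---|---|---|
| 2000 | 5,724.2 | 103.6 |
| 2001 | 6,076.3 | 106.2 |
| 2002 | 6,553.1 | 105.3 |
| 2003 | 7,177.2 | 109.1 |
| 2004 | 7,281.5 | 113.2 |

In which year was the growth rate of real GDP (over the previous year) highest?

2002

2001: real = 6076.3/1.062 = 5721.56; growth vs 2000 (5525.29) = 3.55%.
2002: real = 6553.1/1.053 = 6223.27; growth vs 2001 (5721.56) = 8.77%.
2003: real = 7177.2/1.091 = 6578.55; growth vs 2002 (6223.27) = 5.71%.
2004: real = 7281.5/1.132 = 6432.42; growth vs 2003 (6578.55) = -2.22%.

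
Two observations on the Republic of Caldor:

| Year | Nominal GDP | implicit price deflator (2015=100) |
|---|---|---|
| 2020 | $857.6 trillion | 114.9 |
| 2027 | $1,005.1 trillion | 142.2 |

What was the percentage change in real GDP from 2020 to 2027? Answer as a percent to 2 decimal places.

Real GDP 2020 = 857.6 / 1.149 = 746.39.
Real GDP 2027 = 1005.1 / 1.422 = 706.82.
Real growth = 706.82 / 746.39 − 1 = -0.0530.

-5.30%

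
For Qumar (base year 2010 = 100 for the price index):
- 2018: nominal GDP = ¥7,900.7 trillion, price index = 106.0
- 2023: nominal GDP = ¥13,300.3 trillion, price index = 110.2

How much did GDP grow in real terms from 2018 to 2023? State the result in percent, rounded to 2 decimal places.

Real GDP 2018 = 7900.7 / 1.060 = 7453.49.
Real GDP 2023 = 13300.3 / 1.102 = 12069.24.
Real growth = 12069.24 / 7453.49 − 1 = 0.6193.

61.93%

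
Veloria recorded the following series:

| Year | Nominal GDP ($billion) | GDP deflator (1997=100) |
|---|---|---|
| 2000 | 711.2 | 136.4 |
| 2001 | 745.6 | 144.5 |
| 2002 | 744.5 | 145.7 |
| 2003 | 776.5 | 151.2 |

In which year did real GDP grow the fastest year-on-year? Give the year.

2003

2001: real = 745.6/1.445 = 515.99; growth vs 2000 (521.41) = -1.04%.
2002: real = 744.5/1.457 = 510.98; growth vs 2001 (515.99) = -0.97%.
2003: real = 776.5/1.512 = 513.56; growth vs 2002 (510.98) = 0.50%.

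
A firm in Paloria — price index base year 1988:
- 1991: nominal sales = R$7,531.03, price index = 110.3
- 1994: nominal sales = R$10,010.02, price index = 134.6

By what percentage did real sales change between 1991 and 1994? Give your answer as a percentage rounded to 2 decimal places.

8.92%

Real sales 1991 = 7531.03 / 1.103 = 6827.77.
Real sales 1994 = 10010.02 / 1.346 = 7436.86.
Real growth = 7436.86 / 6827.77 − 1 = 0.0892.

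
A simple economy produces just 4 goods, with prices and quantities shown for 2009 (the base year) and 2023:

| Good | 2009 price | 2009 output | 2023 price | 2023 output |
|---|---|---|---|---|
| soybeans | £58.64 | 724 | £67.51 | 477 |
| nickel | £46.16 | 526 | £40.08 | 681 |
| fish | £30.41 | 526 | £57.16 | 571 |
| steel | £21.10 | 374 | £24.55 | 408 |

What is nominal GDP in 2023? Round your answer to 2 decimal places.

£102151.51

Nominal GDP 2023 = Σ (p_2023 × q_2023) = 67.51·477 + 40.08·681 + 57.16·571 + 24.55·408 = 102151.51.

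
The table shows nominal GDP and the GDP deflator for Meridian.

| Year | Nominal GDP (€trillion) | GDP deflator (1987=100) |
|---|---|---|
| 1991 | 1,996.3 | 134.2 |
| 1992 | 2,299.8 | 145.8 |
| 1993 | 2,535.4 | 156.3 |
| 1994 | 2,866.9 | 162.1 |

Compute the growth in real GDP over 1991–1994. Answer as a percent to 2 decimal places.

18.89%

Real GDP 1991 = 1996.3/1.342 = 1487.56.
Real GDP 1994 = 2866.9/1.621 = 1768.60.
Change = 1768.60/1487.56 − 1 = 0.1889.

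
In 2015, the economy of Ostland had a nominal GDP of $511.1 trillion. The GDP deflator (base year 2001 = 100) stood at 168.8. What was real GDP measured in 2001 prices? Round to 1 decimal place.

$302.8 trillion

Real GDP = Nominal / (GDP deflator/100) = 511.1 / 1.688 = 302.78.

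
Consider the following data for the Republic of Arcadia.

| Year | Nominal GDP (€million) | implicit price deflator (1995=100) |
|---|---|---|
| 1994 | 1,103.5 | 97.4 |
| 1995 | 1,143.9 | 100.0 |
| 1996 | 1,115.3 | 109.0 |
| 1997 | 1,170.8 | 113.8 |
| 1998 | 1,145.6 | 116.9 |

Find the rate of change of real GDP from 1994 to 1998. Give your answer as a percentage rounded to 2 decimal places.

Real GDP 1994 = 1103.5/0.974 = 1132.96.
Real GDP 1998 = 1145.6/1.169 = 979.98.
Change = 979.98/1132.96 − 1 = -0.1350.

-13.50%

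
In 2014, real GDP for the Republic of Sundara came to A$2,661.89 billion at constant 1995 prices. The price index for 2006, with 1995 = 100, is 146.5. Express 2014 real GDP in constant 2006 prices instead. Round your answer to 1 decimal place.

A$3,899.7 billion

Real GDP in 2006 prices = Real GDP in 1995 prices × (P_2006/P_1995) = 2661.89 × 1.465 = 3899.67.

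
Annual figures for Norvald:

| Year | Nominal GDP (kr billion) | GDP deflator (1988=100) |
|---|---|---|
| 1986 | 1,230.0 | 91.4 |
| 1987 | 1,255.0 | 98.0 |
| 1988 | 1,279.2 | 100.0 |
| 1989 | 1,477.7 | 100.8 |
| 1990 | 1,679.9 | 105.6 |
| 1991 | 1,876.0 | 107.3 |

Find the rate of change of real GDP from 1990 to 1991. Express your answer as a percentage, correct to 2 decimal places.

Real GDP 1990 = 1679.9/1.056 = 1590.81.
Real GDP 1991 = 1876.0/1.073 = 1748.37.
Change = 1748.37/1590.81 − 1 = 0.0990.

9.90%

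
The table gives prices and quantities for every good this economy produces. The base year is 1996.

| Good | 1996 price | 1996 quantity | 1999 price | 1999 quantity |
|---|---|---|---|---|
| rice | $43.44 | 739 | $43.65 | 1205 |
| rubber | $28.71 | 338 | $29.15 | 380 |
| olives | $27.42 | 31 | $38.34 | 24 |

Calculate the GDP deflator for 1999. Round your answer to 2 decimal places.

101.07

Nominal GDP 1999 = 43.65·1205 + 29.15·380 + 38.34·24 = 64595.41.
Real GDP 1999 (at 1996 prices) = 43.44·1205 + 28.71·380 + 27.42·24 = 63913.08.
Deflator = Nominal/Real × 100 = 64595.41/63913.08 × 100 = 101.068.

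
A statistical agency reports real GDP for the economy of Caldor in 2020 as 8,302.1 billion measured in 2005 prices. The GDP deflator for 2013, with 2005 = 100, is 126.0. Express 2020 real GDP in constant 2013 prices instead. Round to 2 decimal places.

Real GDP in 2013 prices = Real GDP in 2005 prices × (P_2013/P_2005) = 8302.1 × 1.260 = 10460.65.

10,460.65 billion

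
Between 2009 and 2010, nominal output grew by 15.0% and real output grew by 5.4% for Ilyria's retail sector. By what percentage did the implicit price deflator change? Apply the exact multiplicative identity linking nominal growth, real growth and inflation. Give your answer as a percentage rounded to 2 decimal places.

(1 + g_nom) = (1 + g_real)(1 + π), so π = 1.1500 / 1.0540 − 1 = 0.09108.

9.11%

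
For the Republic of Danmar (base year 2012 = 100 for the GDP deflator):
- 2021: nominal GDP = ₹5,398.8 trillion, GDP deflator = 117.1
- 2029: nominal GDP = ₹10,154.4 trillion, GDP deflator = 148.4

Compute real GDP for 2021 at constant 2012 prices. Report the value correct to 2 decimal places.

Real GDP = Nominal / (GDP deflator/100) = 5398.8 / 1.171 = 4610.42.

₹4,610.42 trillion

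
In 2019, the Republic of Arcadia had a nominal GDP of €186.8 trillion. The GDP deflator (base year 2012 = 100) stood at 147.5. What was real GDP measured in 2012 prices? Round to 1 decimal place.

Real GDP = Nominal / (GDP deflator/100) = 186.8 / 1.475 = 126.64.

€126.6 trillion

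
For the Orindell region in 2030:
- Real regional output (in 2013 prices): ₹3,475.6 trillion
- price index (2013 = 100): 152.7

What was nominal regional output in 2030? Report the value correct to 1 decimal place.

₹5,307.2 trillion

Nominal regional output = Real × (price index/100) = 3475.6 × 1.527 = 5307.24.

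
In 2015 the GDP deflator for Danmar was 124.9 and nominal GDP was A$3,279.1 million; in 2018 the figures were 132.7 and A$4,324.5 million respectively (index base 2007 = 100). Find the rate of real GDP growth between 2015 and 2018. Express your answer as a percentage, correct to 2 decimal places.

Real GDP 2015 = 3279.1 / 1.249 = 2625.38.
Real GDP 2018 = 4324.5 / 1.327 = 3258.85.
Real growth = 3258.85 / 2625.38 − 1 = 0.2413.

24.13%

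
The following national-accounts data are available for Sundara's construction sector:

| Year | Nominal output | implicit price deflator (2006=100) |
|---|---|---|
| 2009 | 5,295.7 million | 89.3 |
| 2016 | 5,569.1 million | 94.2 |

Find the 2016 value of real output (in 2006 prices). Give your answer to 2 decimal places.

5,912.00 million

Real output = Nominal / (implicit price deflator/100) = 5569.1 / 0.942 = 5912.00.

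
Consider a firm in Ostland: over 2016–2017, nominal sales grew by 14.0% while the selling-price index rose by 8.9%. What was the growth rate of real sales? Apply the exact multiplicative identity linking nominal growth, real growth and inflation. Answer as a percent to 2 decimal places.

4.68%

(1 + g_nom) = (1 + g_real)(1 + π), so g_real = 1.1400 / 1.0890 − 1 = 0.04683.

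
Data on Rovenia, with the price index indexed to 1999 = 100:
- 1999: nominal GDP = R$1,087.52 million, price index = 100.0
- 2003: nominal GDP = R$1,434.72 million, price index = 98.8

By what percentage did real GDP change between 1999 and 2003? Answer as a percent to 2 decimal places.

Deflate each year: 1999 → 1087.52/1.000 = 1087.52; 2003 → 1434.72/0.988 = 1452.15.
So real GDP changed by 1452.15/1087.52 − 1 = 0.3353, i.e. 33.53%.

33.53%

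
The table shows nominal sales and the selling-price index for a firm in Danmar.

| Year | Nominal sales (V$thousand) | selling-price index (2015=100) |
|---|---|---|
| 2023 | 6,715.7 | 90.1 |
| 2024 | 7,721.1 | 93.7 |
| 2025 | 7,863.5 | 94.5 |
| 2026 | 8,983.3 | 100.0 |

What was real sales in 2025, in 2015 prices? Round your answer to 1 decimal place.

Real sales 2025 = 7863.5 / 0.945 = 8321.16.

V$8,321.2 thousand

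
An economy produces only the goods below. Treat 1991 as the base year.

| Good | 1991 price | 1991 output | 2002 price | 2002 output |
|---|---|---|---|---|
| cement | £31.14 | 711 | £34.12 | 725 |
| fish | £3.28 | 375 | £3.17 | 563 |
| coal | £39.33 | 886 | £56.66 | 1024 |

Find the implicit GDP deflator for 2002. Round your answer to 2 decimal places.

Nominal GDP 2002 = 34.12·725 + 3.17·563 + 56.66·1024 = 84541.55.
Real GDP 2002 (at 1991 prices) = 31.14·725 + 3.28·563 + 39.33·1024 = 64697.06.
Deflator = Nominal/Real × 100 = 84541.55/64697.06 × 100 = 130.673.

130.67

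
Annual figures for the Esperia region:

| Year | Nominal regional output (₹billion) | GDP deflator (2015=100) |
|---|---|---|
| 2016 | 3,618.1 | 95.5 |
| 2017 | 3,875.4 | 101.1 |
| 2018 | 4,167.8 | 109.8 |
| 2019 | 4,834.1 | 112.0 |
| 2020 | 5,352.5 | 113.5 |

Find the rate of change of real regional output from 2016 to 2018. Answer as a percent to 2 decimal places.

0.19%

Real regional output 2016 = 3618.1/0.955 = 3788.59.
Real regional output 2018 = 4167.8/1.098 = 3795.81.
Change = 3795.81/3788.59 − 1 = 0.0019.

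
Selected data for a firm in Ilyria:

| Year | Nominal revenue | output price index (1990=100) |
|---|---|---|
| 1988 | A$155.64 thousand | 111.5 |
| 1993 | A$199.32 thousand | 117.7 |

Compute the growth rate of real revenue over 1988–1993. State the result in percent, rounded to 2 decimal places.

21.32%

Real revenue 1988 = 155.64 / 1.115 = 139.59.
Real revenue 1993 = 199.32 / 1.177 = 169.35.
Real growth = 169.35 / 139.59 − 1 = 0.2132.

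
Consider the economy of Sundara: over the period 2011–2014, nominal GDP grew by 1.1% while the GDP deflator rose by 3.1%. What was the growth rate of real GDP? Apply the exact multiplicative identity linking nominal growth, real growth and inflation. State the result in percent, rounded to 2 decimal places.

-1.94%

(1 + g_nom) = (1 + g_real)(1 + π), so g_real = 1.0110 / 1.0310 − 1 = -0.01940.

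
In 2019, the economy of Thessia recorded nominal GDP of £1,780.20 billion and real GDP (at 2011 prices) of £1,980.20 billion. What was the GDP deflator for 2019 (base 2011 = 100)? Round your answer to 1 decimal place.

89.9

GDP deflator = (Nominal / Real) × 100 = 1780.20 / 1980.20 × 100 = 89.90.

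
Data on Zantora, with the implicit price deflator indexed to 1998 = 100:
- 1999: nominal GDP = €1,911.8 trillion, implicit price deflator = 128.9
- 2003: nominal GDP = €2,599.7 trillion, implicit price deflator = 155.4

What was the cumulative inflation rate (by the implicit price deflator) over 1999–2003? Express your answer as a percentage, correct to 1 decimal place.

Price-level change = 155.4 / 128.9 − 1 = 0.2056.

20.6%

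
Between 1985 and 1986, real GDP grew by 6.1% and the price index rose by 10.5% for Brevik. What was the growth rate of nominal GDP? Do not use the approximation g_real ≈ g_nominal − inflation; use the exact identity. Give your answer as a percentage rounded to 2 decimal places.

17.24%

(1 + g_nom) = (1 + g_real)(1 + π) = 1.0610 × 1.1050 = 1.17241.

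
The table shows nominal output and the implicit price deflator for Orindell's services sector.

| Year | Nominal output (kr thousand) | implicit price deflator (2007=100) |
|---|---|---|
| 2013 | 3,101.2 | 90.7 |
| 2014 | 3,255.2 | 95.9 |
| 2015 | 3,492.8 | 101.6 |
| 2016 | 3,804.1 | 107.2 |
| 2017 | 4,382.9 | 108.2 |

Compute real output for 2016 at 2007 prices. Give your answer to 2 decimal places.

Real output 2016 = 3804.1 / 1.072 = 3548.60.

kr 3,548.60 thousand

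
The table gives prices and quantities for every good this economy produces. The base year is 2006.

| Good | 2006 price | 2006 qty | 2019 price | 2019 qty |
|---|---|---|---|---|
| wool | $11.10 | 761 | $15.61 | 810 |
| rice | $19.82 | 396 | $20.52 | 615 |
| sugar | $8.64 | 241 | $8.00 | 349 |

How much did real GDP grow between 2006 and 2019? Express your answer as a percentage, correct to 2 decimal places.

31.66%

Real GDP 2006 = Nominal GDP 2006 = 11.10·761 + 19.82·396 + 8.64·241 = 18378.06.
Real GDP 2019 (at 2006 prices) = 11.10·810 + 19.82·615 + 8.64·349 = 24195.66.
Real growth = 24195.66/18378.06 − 1 = 0.3166.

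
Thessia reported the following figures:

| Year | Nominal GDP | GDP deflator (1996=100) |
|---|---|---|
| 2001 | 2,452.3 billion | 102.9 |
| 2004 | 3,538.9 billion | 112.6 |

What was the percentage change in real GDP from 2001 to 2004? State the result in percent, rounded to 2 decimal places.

31.88%

Deflate each year: 2001 → 2452.3/1.029 = 2383.19; 2004 → 3538.9/1.126 = 3142.90.
So real GDP changed by 3142.90/2383.19 − 1 = 0.3188, i.e. 31.88%.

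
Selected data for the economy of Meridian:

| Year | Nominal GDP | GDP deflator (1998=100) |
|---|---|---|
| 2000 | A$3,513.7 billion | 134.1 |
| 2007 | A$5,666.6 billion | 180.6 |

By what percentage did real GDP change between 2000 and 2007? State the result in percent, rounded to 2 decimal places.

19.75%

Deflate each year: 2000 → 3513.7/1.341 = 2620.21; 2007 → 5666.6/1.806 = 3137.65.
So real GDP changed by 3137.65/2620.21 − 1 = 0.1975, i.e. 19.75%.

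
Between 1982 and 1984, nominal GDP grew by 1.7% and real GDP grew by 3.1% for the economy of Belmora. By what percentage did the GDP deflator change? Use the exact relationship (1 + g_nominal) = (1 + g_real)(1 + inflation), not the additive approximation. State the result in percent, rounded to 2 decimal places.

(1 + g_nom) = (1 + g_real)(1 + π), so π = 1.0170 / 1.0310 − 1 = -0.01358.

-1.36%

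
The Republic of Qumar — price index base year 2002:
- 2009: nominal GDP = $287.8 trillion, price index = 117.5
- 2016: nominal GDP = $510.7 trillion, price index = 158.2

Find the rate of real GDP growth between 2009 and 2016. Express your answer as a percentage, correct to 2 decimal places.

Deflate each year: 2009 → 287.8/1.175 = 244.94; 2016 → 510.7/1.582 = 322.82.
So real GDP changed by 322.82/244.94 − 1 = 0.3180, i.e. 31.80%.

31.80%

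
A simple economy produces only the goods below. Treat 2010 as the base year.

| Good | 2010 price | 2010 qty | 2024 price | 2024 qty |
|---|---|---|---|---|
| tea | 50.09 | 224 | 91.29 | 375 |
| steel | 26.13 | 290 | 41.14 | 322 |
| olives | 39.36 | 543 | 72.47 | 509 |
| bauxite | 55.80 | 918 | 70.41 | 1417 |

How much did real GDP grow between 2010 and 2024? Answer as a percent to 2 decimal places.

Real GDP 2010 = Nominal GDP 2010 = 50.09·224 + 26.13·290 + 39.36·543 + 55.80·918 = 91394.74.
Real GDP 2024 (at 2010 prices) = 50.09·375 + 26.13·322 + 39.36·509 + 55.80·1417 = 126300.45.
Real growth = 126300.45/91394.74 − 1 = 0.3819.

38.19%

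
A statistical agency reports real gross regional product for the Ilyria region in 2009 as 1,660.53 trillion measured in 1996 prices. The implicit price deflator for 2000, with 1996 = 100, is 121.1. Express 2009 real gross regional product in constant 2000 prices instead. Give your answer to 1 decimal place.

2,010.9 trillion

Real gross regional product in 2000 prices = Real gross regional product in 1996 prices × (P_2000/P_1996) = 1660.53 × 1.211 = 2010.90.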